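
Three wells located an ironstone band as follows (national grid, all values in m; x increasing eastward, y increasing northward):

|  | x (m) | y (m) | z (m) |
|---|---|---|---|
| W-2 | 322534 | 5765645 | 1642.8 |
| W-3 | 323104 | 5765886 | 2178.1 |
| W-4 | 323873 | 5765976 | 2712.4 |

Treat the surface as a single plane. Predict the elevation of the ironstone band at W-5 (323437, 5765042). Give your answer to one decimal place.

Let the plane be z = a·x + b·y + c.
W-3−W-2: 570a + 241b = 535.3;  W-4−W-2: 1339a + 331b = 1069.6.
Solving gives a = 0.601282558, b = 0.799041252.
Then c = 1642.8 − a·322534 − b·5765645 = −4799279.47.
At (323437, 5765042): z = 194477.0 + 4606506.4 − 4799279.47 = 1703.9 m.

1703.9 m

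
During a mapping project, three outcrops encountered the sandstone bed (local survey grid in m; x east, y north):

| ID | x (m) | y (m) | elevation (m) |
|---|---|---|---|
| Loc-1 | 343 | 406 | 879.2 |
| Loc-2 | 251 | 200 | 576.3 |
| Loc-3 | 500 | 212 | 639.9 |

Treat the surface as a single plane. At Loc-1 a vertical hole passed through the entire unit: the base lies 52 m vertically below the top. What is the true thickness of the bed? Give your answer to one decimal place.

30.2 m

Let the plane be z = a·x + b·y + c.
Loc-2−Loc-1: −92a − 206b = −302.9;  Loc-3−Loc-1: 157a − 194b = −239.3.
Solving gives a = 0.18862, b = 1.38615.
|∇z| = √(a²+b²) = 1.39892, so dip δ = arctan(1.39892) = 54.44°.
True thickness = vertical thickness × cos δ = 52 × cos 54.44° = 30.2 m.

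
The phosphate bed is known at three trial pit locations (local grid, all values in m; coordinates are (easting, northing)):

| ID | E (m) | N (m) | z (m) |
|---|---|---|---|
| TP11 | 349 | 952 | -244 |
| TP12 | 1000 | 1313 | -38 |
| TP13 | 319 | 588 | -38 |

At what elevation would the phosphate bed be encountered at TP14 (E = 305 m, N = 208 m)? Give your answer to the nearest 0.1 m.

188.5 m

Let the plane be z = a·E + b·N + c.
TP12−TP11: 651a + 361b = 206;  TP13−TP11: −30a − 364b = 206.
Solving gives a = 0.660449, b = −0.620367.
Then c = -244 − a·349 − b·952 = 116.09.
At (305, 208): z = 201.4 − 129.0 + 116.09 = 188.5 m.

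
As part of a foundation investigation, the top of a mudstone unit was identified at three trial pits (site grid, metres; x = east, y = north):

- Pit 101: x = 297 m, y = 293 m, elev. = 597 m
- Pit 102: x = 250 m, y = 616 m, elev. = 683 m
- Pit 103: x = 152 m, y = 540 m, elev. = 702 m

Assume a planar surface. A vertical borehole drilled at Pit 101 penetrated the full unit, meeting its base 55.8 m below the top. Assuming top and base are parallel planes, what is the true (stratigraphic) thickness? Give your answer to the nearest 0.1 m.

Let the plane be z = a·x + b·y + c.
Pit 102−Pit 101: −47a + 323b = 86;  Pit 103−Pit 101: −145a + 247b = 105.
Solving gives a = −0.35976, b = 0.21390.
|∇z| = √(a²+b²) = 0.41855, so dip δ = arctan(0.41855) = 22.71°.
True thickness = vertical thickness × cos δ = 55.8 × cos 22.71° = 51.5 m.

51.5 m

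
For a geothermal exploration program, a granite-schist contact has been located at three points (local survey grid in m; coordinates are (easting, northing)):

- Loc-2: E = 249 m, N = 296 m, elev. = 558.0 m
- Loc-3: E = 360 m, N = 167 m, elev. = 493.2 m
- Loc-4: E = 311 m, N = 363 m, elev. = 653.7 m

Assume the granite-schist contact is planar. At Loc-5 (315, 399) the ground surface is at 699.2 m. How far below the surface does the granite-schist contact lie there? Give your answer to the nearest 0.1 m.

Two edge vectors: Loc-2→Loc-3 = (111, -129, -64.8), Loc-2→Loc-4 = (62, 67, 95.7).
Normal n = (Loc-2→Loc-3) × (Loc-2→Loc-4) = (-8003.7, -14640.3, 15435).
So ∂z/∂E = −n_x/n_z = 0.51854 and ∂z/∂N = −n_y/n_z = 0.94851.
Intercept c from Loc-2: 558 − 129.12 − 280.76 = 148.12.
At (315, 399): z_contact = 163.34 + 378.46 + 148.12 = 689.92 m.
Depth below ground = 699.2 − 689.92 = 9.3 m.

9.3 m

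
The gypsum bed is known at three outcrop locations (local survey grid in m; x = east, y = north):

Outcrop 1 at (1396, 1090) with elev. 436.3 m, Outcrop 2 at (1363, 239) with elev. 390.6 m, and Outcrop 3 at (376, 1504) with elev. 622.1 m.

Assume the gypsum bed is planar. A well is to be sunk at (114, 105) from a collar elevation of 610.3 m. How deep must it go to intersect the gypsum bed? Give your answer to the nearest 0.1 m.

30.5 m

Two edge vectors: Outcrop 1→Outcrop 2 = (-33, -851, -45.7), Outcrop 1→Outcrop 3 = (-1020, 414, 185.8).
Normal n = (Outcrop 1→Outcrop 2) × (Outcrop 1→Outcrop 3) = (-139196, 52745.4, -881682).
So ∂z/∂x = −n_x/n_z = −0.157876 and ∂z/∂y = −n_y/n_z = 0.059824.
Intercept c from Outcrop 1: 436.3 + 220.39 − 65.21 = 591.49.
At (114, 105): z_contact = −18.00 + 6.28 + 591.49 = 579.77 m.
Depth below ground = 610.3 − 579.77 = 30.5 m.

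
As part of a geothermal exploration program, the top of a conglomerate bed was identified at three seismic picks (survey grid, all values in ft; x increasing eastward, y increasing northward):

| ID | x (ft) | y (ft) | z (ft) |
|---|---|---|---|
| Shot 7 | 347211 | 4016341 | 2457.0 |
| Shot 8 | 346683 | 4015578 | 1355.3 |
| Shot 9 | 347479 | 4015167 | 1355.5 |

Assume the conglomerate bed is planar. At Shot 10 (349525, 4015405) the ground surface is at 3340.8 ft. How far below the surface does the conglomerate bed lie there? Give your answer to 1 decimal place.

607.9 ft

Let the plane be z = a·x + b·y + c.
Shot 8−Shot 7: −528a − 763b = −1101.7;  Shot 9−Shot 7: 268a − 1174b = −1101.5.
Solving gives a = 0.549460791, b = 1.063675888.
Then c = 2457 − a·347211 − b·4016341 = −4460406.91.
At (349525, 4015405): z_contact = 192050.28 + 4271089.48 − 4460406.91 = 2732.85 ft.
Depth below ground = 3340.8 − 2732.85 = 607.9 ft.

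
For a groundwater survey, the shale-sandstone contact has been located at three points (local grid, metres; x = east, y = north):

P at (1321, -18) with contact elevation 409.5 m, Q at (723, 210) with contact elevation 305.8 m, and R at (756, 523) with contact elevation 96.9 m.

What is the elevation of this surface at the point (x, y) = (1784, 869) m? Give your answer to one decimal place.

Let the plane be z = a·x + b·y + c.
Q−P: −598a + 228b = −103.7;  R−P: −565a + 541b = −312.6.
Solving gives a = −0.077921, b = −0.659197.
Then c = 409.5 − a·1321 − b·-18 = 500.57.
At (1784, 869): z = −139.0 − 572.8 + 500.57 = -211.3 m.

-211.3 m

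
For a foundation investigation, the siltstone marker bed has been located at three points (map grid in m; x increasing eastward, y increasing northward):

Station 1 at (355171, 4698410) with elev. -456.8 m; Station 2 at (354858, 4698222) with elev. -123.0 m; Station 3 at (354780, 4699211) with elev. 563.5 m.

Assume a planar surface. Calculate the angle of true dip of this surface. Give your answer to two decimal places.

Two edge vectors: Station 1→Station 2 = (-313, -188, 333.8), Station 1→Station 3 = (-391, 801, 1020.3).
Normal n = (Station 1→Station 2) × (Station 1→Station 3) = (-459190.2, 188838.1, -324221).
So ∂z/∂x = −n_x/n_z = −1.41629 and ∂z/∂y = −n_y/n_z = 0.58244.
Gradient magnitude |∇z| = √(a² + b²) = √(2.00587 + 0.33923) = 1.53137.
True dip = arctan(1.53137) = 56.86°, dipping toward ESE (azimuth ≈ 112°).

56.86°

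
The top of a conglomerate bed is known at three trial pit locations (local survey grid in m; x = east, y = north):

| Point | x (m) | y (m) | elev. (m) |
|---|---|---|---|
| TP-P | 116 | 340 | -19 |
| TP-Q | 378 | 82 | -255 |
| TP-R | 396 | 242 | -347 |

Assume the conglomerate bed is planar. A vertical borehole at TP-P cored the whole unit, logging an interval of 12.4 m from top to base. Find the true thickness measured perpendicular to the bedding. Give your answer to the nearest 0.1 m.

7.2 m

Two edge vectors: TP-P→TP-Q = (262, -258, -236), TP-P→TP-R = (280, -98, -328).
Normal n = (TP-P→TP-Q) × (TP-P→TP-R) = (61496, 19856, 46564).
So ∂z/∂x = −n_x/n_z = −1.32068 and ∂z/∂y = −n_y/n_z = −0.42642.
|∇z| = √(a²+b²) = 1.38781, so dip δ = arctan(1.38781) = 54.23°.
True thickness = vertical thickness × cos δ = 12.4 × cos 54.23° = 7.2 m.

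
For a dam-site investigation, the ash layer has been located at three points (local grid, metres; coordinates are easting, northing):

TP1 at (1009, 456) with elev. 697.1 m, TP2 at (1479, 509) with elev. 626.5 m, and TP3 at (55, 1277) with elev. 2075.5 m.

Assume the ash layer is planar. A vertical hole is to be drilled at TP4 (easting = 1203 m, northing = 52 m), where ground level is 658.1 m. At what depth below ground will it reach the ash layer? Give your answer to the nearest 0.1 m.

Two edge vectors: TP1→TP2 = (470, 53, -70.6), TP1→TP3 = (-954, 821, 1378.4).
Normal n = (TP1→TP2) × (TP1→TP3) = (131017.8, -580495.6, 436432).
So ∂z/∂easting = −n_x/n_z = −0.300202 and ∂z/∂northing = −n_y/n_z = 1.330094.
Intercept c from TP1: 697.1 + 302.90 − 606.52 = 393.48.
At (1203, 52): z_contact = −361.14 + 69.16 + 393.48 = 101.50 m.
Depth below ground = 658.1 − 101.50 = 556.6 m.

556.6 m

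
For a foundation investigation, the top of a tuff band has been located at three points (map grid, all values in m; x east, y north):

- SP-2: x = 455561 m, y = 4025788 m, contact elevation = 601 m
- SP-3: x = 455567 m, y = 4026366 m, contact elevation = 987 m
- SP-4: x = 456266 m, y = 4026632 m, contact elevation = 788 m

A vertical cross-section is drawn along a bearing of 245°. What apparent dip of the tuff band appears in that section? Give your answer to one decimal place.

Two edge vectors: SP-2→SP-3 = (6, 578, 386), SP-2→SP-4 = (705, 844, 187).
Normal n = (SP-2→SP-3) × (SP-2→SP-4) = (-217698, 271008, -402426).
So ∂z/∂x = −n_x/n_z = −0.54096 and ∂z/∂y = −n_y/n_z = 0.67344.
Unit vector along 245° is (sin 245°, cos 245°) = (-0.9063, -0.4226).
Slope in that direction = a·(-0.9063) + b·(-0.4226) = 0.20567.
Apparent dip = arctan|0.20567| = 11.6° (true dip is 40.8°, so apparent ≤ true as expected).

11.6°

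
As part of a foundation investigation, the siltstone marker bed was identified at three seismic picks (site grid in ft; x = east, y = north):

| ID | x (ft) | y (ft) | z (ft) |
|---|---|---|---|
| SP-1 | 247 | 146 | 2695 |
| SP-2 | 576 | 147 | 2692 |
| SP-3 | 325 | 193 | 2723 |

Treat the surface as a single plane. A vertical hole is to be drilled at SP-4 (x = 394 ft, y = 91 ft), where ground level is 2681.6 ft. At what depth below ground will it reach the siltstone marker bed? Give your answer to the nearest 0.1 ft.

Let the plane be z = a·x + b·y + c.
SP-2−SP-1: 329a + 1b = −3;  SP-3−SP-1: 78a + 47b = 28.
Solving gives a = −0.01098, b = 0.61397.
Then c = 2695 − a·247 − b·146 = 2608.07.
At (394, 91): z_contact = −4.33 + 55.87 + 2608.07 = 2659.62 ft.
Depth below ground = 2681.6 − 2659.62 = 22.0 ft.

22.0 ft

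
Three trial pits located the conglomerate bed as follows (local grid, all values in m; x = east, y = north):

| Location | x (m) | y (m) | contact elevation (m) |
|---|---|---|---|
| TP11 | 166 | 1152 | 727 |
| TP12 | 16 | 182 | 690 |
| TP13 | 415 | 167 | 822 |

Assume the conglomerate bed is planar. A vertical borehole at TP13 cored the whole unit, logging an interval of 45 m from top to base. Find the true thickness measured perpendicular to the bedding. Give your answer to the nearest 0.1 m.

42.7 m

Let the plane be z = a·x + b·y + c.
TP12−TP11: −150a − 970b = −37;  TP13−TP11: 249a − 985b = 95.
Solving gives a = 0.33034, b = −0.01294.
|∇z| = √(a²+b²) = 0.33059, so dip δ = arctan(0.33059) = 18.29°.
True thickness = vertical thickness × cos δ = 45 × cos 18.29° = 42.7 m.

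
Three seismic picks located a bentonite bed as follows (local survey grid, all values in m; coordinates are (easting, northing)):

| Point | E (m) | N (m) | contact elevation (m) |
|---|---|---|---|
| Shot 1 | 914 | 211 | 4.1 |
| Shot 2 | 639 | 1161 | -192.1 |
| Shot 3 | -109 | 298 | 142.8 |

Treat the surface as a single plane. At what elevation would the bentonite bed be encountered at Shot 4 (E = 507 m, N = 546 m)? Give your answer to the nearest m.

-16 m

Let the plane be z = a·E + b·N + c.
Shot 2−Shot 1: −275a + 950b = −196.2;  Shot 3−Shot 1: −1023a + 87b = 138.7.
Solving gives a = −0.15701, b = −0.25198.
Then c = 4.1 − a·914 − b·211 = 200.77.
At (507, 546): z = −79.6 − 137.6 + 200.77 = -16.4 m.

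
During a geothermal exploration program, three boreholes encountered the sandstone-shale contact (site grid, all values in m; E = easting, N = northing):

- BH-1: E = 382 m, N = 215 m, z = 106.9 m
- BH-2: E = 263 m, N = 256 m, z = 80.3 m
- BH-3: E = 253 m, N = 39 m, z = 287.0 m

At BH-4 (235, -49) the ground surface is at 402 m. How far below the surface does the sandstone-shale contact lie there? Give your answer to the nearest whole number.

30 m

Two edge vectors: BH-1→BH-2 = (-119, 41, -26.6), BH-1→BH-3 = (-129, -176, 180.1).
Normal n = (BH-1→BH-2) × (BH-1→BH-3) = (2702.5, 24863.3, 26233).
So ∂z/∂E = −n_x/n_z = −0.10302 and ∂z/∂N = −n_y/n_z = −0.94779.
Intercept c from BH-1: 106.9 + 39.35 + 203.77 = 350.03.
At (235, -49): z_contact = −24.2 + 46.4 + 350.03 = 372.3 m.
Depth below ground = 402 − 372.3 = 30 m.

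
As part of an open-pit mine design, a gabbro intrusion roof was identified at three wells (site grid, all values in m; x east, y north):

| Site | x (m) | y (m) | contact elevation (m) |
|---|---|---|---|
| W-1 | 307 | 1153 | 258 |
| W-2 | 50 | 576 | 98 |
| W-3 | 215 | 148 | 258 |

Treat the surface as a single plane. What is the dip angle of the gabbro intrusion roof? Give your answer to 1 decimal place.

Two edge vectors: W-1→W-2 = (-257, -577, -160), W-1→W-3 = (-92, -1005, 0).
Normal n = (W-1→W-2) × (W-1→W-3) = (-160800, 14720, 205201).
So ∂z/∂x = −n_x/n_z = 0.78362 and ∂z/∂y = −n_y/n_z = −0.07173.
Gradient magnitude |∇z| = √(a² + b²) = √(0.61406 + 0.00515) = 0.78690.
True dip = arctan(0.78690) = 38.2°, dipping toward W (azimuth ≈ 275°).

38.2°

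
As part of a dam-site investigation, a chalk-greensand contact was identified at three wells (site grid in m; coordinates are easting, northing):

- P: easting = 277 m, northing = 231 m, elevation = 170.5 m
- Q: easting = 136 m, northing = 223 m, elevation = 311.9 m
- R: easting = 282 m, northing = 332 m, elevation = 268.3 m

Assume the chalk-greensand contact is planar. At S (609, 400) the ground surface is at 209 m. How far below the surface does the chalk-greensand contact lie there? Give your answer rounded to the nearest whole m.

Let the plane be z = a·easting + b·northing + c.
Q−P: −141a − 8b = 141.4;  R−P: 5a + 101b = 97.8.
Solving gives a = −1.06076, b = 1.02083.
Then c = 170.5 − a·277 − b·231 = 228.52.
At (609, 400): z_contact = −646.0 + 408.3 + 228.52 = -9.2 m.
Depth below ground = 209 − (-9.2) = 218 m.

218 m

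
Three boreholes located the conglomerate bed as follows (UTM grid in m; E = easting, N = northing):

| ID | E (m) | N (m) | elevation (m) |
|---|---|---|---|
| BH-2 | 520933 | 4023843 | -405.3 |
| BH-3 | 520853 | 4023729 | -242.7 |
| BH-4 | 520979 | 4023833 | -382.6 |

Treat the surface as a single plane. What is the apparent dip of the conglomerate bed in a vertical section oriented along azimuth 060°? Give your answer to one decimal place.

32.3°

Two edge vectors: BH-2→BH-3 = (-80, -114, 162.6), BH-2→BH-4 = (46, -10, 22.7).
Normal n = (BH-2→BH-3) × (BH-2→BH-4) = (-961.8, 9295.6, 6044).
So ∂z/∂E = −n_x/n_z = 0.15913 and ∂z/∂N = −n_y/n_z = −1.53799.
Unit vector along 060° is (sin 60°, cos 60°) = (0.8660, 0.5000).
Slope in that direction = a·(0.8660) + b·(0.5000) = −0.63118.
Apparent dip = arctan|0.63118| = 32.3° (true dip is 57.1°, so apparent ≤ true as expected).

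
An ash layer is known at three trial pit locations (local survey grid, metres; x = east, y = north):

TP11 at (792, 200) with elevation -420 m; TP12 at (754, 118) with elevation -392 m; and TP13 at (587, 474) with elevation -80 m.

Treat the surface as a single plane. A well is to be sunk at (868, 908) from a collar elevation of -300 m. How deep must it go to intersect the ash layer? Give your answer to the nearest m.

Let the plane be z = a·x + b·y + c.
TP12−TP11: −38a − 82b = 28;  TP13−TP11: −205a + 274b = 340.
Solving gives a = −1.30600, b = 0.26376.
Then c = -420 − a·792 − b·200 = 561.60.
At (868, 908): z_contact = −1133.6 + 239.5 + 561.60 = -332.5 m.
Depth below ground = -300 − (-332.5) = 33 m.

33 m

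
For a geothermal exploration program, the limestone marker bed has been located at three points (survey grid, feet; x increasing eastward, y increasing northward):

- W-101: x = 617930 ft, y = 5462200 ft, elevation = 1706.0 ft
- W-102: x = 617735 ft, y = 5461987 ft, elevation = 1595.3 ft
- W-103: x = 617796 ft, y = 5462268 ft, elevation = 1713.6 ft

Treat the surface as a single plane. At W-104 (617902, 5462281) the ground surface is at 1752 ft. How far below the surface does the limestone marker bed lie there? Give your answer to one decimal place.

18.3 ft

Let the plane be z = a·x + b·y + c.
W-102−W-101: −195a − 213b = −110.7;  W-103−W-101: −134a + 68b = 7.6.
Solving gives a = 0.141352088, b = 0.390311468.
Then c = 1706 − a·617930 − b·5462200 = −2217599.00.
At (617902, 5462281): z_contact = 87341.74 + 2131990.92 − 2217599.00 = 1733.66 ft.
Depth below ground = 1752 − 1733.66 = 18.3 ft.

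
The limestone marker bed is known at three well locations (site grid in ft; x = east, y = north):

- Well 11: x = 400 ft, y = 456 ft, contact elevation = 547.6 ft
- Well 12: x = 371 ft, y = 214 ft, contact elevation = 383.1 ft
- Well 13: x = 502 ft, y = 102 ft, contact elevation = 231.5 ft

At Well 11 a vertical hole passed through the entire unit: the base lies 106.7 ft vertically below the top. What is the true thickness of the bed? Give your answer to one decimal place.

Let the plane be z = a·x + b·y + c.
Well 12−Well 11: −29a − 242b = −164.5;  Well 13−Well 11: 102a − 354b = −316.1.
Solving gives a = −0.52255, b = 0.74237.
|∇z| = √(a²+b²) = 0.90784, so dip δ = arctan(0.90784) = 42.23°.
True thickness = vertical thickness × cos δ = 106.7 × cos 42.23° = 79.0 ft.

79.0 ft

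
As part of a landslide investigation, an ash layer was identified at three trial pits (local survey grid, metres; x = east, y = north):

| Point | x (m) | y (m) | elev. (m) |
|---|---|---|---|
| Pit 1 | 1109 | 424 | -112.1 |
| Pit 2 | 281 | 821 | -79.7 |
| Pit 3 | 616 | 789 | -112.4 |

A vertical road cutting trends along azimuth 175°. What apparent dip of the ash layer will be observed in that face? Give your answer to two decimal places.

8.08°

Two edge vectors: Pit 1→Pit 2 = (-828, 397, 32.4), Pit 1→Pit 3 = (-493, 365, -0.3).
Normal n = (Pit 1→Pit 2) × (Pit 1→Pit 3) = (-11945.1, -16221.6, -106499).
So ∂z/∂x = −n_x/n_z = −0.11216 and ∂z/∂y = −n_y/n_z = −0.15232.
Unit vector along 175° is (sin 175°, cos 175°) = (0.0872, -0.9962).
Slope in that direction = a·(0.0872) + b·(-0.9962) = 0.14196.
Apparent dip = arctan|0.14196| = 8.08° (true dip is 10.7°, so apparent ≤ true as expected).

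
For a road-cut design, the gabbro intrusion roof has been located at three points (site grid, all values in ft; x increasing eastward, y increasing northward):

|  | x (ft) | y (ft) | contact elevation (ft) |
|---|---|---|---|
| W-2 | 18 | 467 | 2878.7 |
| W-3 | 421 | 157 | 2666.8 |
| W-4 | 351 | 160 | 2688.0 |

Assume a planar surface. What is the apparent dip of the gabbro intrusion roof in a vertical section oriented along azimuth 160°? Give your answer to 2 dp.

Two edge vectors: W-2→W-3 = (403, -310, -211.9), W-2→W-4 = (333, -307, -190.7).
Normal n = (W-2→W-3) × (W-2→W-4) = (-5936.3, 6289.4, -20491).
So ∂z/∂x = −n_x/n_z = −0.28970 and ∂z/∂y = −n_y/n_z = 0.30693.
Unit vector along 160° is (sin 160°, cos 160°) = (0.3420, -0.9397).
Slope in that direction = a·(0.3420) + b·(-0.9397) = −0.38751.
Apparent dip = arctan|0.38751| = 21.18° (true dip is 22.9°, so apparent ≤ true as expected).

21.18°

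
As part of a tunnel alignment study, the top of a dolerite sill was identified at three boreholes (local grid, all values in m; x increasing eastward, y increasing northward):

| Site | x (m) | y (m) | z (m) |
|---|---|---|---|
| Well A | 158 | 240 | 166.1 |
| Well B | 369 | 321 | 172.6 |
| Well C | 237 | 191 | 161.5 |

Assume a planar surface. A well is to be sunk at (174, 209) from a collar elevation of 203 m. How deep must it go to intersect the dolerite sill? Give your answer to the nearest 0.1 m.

39.7 m

Two edge vectors: Well A→Well B = (211, 81, 6.5), Well A→Well C = (79, -49, -4.6).
Normal n = (Well A→Well B) × (Well A→Well C) = (-54.1, 1484.1, -16738).
So ∂z/∂x = −n_x/n_z = −0.00323 and ∂z/∂y = −n_y/n_z = 0.08867.
Intercept c from Well A: 166.1 + 0.51 − 21.28 = 145.33.
At (174, 209): z_contact = −0.56 + 18.53 + 145.33 = 163.30 m.
Depth below ground = 203 − 163.30 = 39.7 m.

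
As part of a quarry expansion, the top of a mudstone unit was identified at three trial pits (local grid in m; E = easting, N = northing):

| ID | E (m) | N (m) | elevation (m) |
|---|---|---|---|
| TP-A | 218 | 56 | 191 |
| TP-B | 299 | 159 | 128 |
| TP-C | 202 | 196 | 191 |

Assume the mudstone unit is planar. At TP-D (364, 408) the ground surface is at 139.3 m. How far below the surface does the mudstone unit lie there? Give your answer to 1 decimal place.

Two edge vectors: TP-A→TP-B = (81, 103, -63), TP-A→TP-C = (-16, 140, 0).
Normal n = (TP-A→TP-B) × (TP-A→TP-C) = (8820, 1008, 12988).
So ∂z/∂E = −n_x/n_z = −0.67909 and ∂z/∂N = −n_y/n_z = −0.07761.
Intercept c from TP-A: 191 + 148.04 + 4.35 = 343.39.
At (364, 408): z_contact = −247.19 − 31.66 + 343.39 = 64.53 m.
Depth below ground = 139.3 − 64.53 = 74.8 m.

74.8 m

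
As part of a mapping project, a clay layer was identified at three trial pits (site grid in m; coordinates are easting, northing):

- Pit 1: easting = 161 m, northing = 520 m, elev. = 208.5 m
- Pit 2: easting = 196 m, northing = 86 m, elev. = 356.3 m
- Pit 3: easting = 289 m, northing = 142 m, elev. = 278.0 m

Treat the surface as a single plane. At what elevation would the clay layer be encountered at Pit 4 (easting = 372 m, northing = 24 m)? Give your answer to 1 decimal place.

Two edge vectors: Pit 1→Pit 2 = (35, -434, 147.8), Pit 1→Pit 3 = (128, -378, 69.5).
Normal n = (Pit 1→Pit 2) × (Pit 1→Pit 3) = (25705.4, 16485.9, 42322).
So ∂z/∂easting = −n_x/n_z = −0.60738 and ∂z/∂northing = −n_y/n_z = −0.38953.
Intercept c from Pit 1: 208.5 + 97.79 + 202.56 = 508.85.
At (372, 24): z = −225.9 − 9.3 + 508.85 = 273.6 m.

273.6 m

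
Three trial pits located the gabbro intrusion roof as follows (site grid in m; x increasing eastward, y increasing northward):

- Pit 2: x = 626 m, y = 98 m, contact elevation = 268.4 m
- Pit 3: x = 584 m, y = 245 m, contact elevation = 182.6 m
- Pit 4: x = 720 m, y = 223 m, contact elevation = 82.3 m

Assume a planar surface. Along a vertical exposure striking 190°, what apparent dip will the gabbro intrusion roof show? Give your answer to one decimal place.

Let the plane be z = a·x + b·y + c.
Pit 3−Pit 2: −42a + 147b = −85.8;  Pit 4−Pit 2: 94a + 125b = −186.1.
Solving gives a = −0.87223, b = −0.83288.
Unit vector along 190° is (sin 190°, cos 190°) = (-0.1736, -0.9848).
Slope in that direction = a·(-0.1736) + b·(-0.9848) = 0.97169.
Apparent dip = arctan|0.97169| = 44.2° (true dip is 50.3°, so apparent ≤ true as expected).

44.2°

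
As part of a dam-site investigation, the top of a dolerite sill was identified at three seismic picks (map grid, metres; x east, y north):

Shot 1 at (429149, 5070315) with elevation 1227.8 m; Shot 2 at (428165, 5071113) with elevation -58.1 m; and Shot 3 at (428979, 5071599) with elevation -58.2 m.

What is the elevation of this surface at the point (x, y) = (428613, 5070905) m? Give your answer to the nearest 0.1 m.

Two edge vectors: Shot 1→Shot 2 = (-984, 798, -1285.9), Shot 1→Shot 3 = (-170, 1284, -1286).
Normal n = (Shot 1→Shot 2) × (Shot 1→Shot 3) = (624867.6, -1046821, -1127796).
So ∂z/∂x = −n_x/n_z = 0.554060841 and ∂z/∂y = −n_y/n_z = −0.928200667.
Intercept c from Shot 1: 1227.8 − 237774.66 + 4706269.77 = 4469722.91.
At (428613, 5070905): z = 237477.7 − 4706817.4 + 4469722.91 = 383.2 m.

383.2 m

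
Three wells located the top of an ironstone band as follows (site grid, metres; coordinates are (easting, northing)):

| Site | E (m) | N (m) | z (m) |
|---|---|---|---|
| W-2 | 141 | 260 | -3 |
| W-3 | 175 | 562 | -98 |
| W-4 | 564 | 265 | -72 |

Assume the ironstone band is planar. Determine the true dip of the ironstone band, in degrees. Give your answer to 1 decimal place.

Two edge vectors: W-2→W-3 = (34, 302, -95), W-2→W-4 = (423, 5, -69).
Normal n = (W-2→W-3) × (W-2→W-4) = (-20363, -37839, -127576).
So ∂z/∂E = −n_x/n_z = −0.15961 and ∂z/∂N = −n_y/n_z = −0.29660.
Gradient magnitude |∇z| = √(a² + b²) = √(0.02548 + 0.08797) = 0.33682.
True dip = arctan(0.33682) = 18.6°, dipping toward NNE (azimuth ≈ 028°).

18.6°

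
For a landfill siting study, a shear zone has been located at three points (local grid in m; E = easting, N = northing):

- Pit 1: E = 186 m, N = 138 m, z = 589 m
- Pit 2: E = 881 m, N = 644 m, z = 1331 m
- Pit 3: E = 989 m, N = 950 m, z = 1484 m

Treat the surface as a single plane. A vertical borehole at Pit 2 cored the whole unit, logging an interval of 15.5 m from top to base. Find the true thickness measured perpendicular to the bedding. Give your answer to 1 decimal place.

Two edge vectors: Pit 1→Pit 2 = (695, 506, 742), Pit 1→Pit 3 = (803, 812, 895).
Normal n = (Pit 1→Pit 2) × (Pit 1→Pit 3) = (-149634, -26199, 158022).
So ∂z/∂E = −n_x/n_z = 0.94692 and ∂z/∂N = −n_y/n_z = 0.16579.
|∇z| = √(a²+b²) = 0.96132, so dip δ = arctan(0.96132) = 43.87°.
True thickness = vertical thickness × cos δ = 15.5 × cos 43.87° = 11.2 m.

11.2 m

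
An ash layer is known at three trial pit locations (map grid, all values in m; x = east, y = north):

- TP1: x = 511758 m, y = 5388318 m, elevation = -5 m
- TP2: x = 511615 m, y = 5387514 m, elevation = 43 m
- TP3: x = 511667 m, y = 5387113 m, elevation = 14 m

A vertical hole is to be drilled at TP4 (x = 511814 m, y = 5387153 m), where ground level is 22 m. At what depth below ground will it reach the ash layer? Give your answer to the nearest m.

70 m

Let the plane be z = a·x + b·y + c.
TP2−TP1: −143a − 804b = 48;  TP3−TP1: −91a − 1205b = 19.
Solving gives a = −0.42928463, b = 0.01665137.
Then c = -5 − a·511758 − b·5388318 = 129961.96.
At (511814, 5387153): z_contact = −219713.9 + 89703.5 + 129961.96 = -48.4 m.
Depth below ground = 22 − (-48.4) = 70 m.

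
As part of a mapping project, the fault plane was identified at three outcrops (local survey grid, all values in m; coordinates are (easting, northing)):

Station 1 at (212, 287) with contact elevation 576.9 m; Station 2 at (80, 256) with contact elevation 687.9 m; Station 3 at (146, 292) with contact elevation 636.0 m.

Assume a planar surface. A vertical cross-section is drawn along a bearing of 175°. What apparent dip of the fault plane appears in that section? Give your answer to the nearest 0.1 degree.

Let the plane be z = a·E + b·N + c.
Station 2−Station 1: −132a − 31b = 111;  Station 3−Station 1: −66a + 5b = 59.1.
Solving gives a = −0.88215, b = 0.17561.
Unit vector along 175° is (sin 175°, cos 175°) = (0.0872, -0.9962).
Slope in that direction = a·(0.0872) + b·(-0.9962) = −0.25183.
Apparent dip = arctan|0.25183| = 14.1° (true dip is 42.0°, so apparent ≤ true as expected).

14.1°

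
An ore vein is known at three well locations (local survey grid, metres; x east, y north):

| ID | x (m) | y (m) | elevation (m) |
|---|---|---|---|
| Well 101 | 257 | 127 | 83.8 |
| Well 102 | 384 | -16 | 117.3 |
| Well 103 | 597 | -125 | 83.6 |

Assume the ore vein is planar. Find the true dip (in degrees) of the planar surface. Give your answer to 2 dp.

Two edge vectors: Well 101→Well 102 = (127, -143, 33.5), Well 101→Well 103 = (340, -252, -0.2).
Normal n = (Well 101→Well 102) × (Well 101→Well 103) = (8470.6, 11415.4, 16616).
So ∂z/∂x = −n_x/n_z = −0.50979 and ∂z/∂y = −n_y/n_z = −0.68701.
Gradient magnitude |∇z| = √(a² + b²) = √(0.25988 + 0.47199) = 0.85549.
True dip = arctan(0.85549) = 40.55°, dipping toward NE (azimuth ≈ 037°).

40.55°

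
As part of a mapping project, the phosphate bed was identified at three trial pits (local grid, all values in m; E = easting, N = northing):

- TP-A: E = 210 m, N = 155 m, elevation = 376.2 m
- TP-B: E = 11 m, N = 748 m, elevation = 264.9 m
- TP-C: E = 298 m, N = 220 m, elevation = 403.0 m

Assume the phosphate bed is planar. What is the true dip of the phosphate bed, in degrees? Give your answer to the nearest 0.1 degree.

19.9°

Two edge vectors: TP-A→TP-B = (-199, 593, -111.3), TP-A→TP-C = (88, 65, 26.8).
Normal n = (TP-A→TP-B) × (TP-A→TP-C) = (23126.9, -4461.2, -65119).
So ∂z/∂E = −n_x/n_z = 0.35515 and ∂z/∂N = −n_y/n_z = −0.06851.
Gradient magnitude |∇z| = √(a² + b²) = √(0.12613 + 0.00469) = 0.36170.
True dip = arctan(0.36170) = 19.9°, dipping toward W (azimuth ≈ 281°).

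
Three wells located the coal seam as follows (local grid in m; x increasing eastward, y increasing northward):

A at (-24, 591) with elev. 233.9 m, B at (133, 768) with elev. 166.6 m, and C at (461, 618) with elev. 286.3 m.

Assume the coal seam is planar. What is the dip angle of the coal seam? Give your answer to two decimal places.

27.43°

Let the plane be z = a·x + b·y + c.
B−A: 157a + 177b = −67.3;  C−A: 485a + 27b = 52.4.
Solving gives a = 0.13592, b = −0.50079.
Gradient magnitude |∇z| = √(a² + b²) = √(0.01847 + 0.25079) = 0.51891.
True dip = arctan(0.51891) = 27.43°, dipping toward NNW (azimuth ≈ 345°).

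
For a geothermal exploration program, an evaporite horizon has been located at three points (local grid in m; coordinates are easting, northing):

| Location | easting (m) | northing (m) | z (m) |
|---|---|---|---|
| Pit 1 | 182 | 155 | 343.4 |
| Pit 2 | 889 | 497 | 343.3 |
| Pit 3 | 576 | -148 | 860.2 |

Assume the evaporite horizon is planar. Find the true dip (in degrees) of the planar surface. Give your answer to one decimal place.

Let the plane be z = a·easting + b·northing + c.
Pit 2−Pit 1: 707a + 342b = −0.1;  Pit 3−Pit 1: 394a − 303b = 516.8.
Solving gives a = 0.50639, b = −1.04713.
Gradient magnitude |∇z| = √(a² + b²) = √(0.25643 + 1.09649) = 1.16315.
True dip = arctan(1.16315) = 49.3°, dipping toward NNW (azimuth ≈ 334°).

49.3°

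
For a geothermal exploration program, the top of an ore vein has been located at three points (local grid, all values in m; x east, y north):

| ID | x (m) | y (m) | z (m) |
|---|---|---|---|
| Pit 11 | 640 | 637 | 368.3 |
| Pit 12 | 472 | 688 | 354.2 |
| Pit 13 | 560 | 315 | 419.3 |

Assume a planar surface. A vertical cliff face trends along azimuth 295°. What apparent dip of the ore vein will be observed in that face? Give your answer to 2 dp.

Let the plane be z = a·x + b·y + c.
Pit 12−Pit 11: −168a + 51b = −14.1;  Pit 13−Pit 11: −80a − 322b = 51.
Solving gives a = 0.03333, b = −0.16667.
Unit vector along 295° is (sin 295°, cos 295°) = (-0.9063, 0.4226).
Slope in that direction = a·(-0.9063) + b·(0.4226) = −0.10065.
Apparent dip = arctan|0.10065| = 5.75° (true dip is 9.6°, so apparent ≤ true as expected).

5.75°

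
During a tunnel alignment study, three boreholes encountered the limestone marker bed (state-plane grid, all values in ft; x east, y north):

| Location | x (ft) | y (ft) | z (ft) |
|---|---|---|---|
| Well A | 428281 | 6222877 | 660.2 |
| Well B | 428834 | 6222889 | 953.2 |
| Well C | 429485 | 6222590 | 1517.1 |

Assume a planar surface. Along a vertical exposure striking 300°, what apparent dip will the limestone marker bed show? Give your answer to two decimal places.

39.41°

Two edge vectors: Well A→Well B = (553, 12, 293), Well A→Well C = (1204, -287, 856.9).
Normal n = (Well A→Well B) × (Well A→Well C) = (94373.8, -121093.7, -173159).
So ∂z/∂x = −n_x/n_z = 0.54501 and ∂z/∂y = −n_y/n_z = −0.69932.
Unit vector along 300° is (sin 300°, cos 300°) = (-0.8660, 0.5000).
Slope in that direction = a·(-0.8660) + b·(0.5000) = −0.82166.
Apparent dip = arctan|0.82166| = 39.41° (true dip is 41.6°, so apparent ≤ true as expected).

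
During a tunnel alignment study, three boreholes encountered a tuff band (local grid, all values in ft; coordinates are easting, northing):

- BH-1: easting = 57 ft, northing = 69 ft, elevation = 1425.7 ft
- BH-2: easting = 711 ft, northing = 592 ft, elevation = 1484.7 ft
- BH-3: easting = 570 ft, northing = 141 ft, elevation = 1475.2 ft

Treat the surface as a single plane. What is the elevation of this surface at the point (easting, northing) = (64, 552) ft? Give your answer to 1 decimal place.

1421.8 ft

Two edge vectors: BH-1→BH-2 = (654, 523, 59), BH-1→BH-3 = (513, 72, 49.5).
Normal n = (BH-1→BH-2) × (BH-1→BH-3) = (21640.5, -2106, -221211).
So ∂z/∂easting = −n_x/n_z = 0.09783 and ∂z/∂northing = −n_y/n_z = −0.00952.
Intercept c from BH-1: 1425.7 − 5.58 + 0.66 = 1420.78.
At (64, 552): z = 6.3 − 5.3 + 1420.78 = 1421.8 ft.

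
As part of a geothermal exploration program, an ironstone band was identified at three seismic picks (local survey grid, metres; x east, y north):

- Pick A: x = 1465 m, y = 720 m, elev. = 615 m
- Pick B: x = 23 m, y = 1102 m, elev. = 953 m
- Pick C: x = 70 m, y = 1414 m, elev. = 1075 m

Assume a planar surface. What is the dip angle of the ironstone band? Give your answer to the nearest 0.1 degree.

23.2°

Two edge vectors: Pick A→Pick B = (-1442, 382, 338), Pick A→Pick C = (-1395, 694, 460).
Normal n = (Pick A→Pick B) × (Pick A→Pick C) = (-58852, 191810, -467858).
So ∂z/∂x = −n_x/n_z = −0.12579 and ∂z/∂y = −n_y/n_z = 0.40997.
Gradient magnitude |∇z| = √(a² + b²) = √(0.01582 + 0.16808) = 0.42884.
True dip = arctan(0.42884) = 23.2°, dipping toward SSE (azimuth ≈ 163°).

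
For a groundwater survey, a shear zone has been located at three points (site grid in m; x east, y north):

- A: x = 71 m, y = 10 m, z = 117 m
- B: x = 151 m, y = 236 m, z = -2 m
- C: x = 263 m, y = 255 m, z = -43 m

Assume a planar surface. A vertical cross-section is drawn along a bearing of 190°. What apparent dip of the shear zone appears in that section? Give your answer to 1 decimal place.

Two edge vectors: A→B = (80, 226, -119), A→C = (192, 245, -160).
Normal n = (A→B) × (A→C) = (-7005, -10048, -23792).
So ∂z/∂x = −n_x/n_z = −0.29443 and ∂z/∂y = −n_y/n_z = −0.42233.
Unit vector along 190° is (sin 190°, cos 190°) = (-0.1736, -0.9848).
Slope in that direction = a·(-0.1736) + b·(-0.9848) = 0.46704.
Apparent dip = arctan|0.46704| = 25.0° (true dip is 27.2°, so apparent ≤ true as expected).

25.0°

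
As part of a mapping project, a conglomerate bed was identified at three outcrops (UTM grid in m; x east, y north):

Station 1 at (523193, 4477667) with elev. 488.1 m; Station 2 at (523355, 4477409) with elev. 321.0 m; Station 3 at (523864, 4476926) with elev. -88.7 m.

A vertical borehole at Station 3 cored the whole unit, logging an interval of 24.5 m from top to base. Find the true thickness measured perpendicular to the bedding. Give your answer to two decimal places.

Two edge vectors: Station 1→Station 2 = (162, -258, -167.1), Station 1→Station 3 = (671, -741, -576.8).
Normal n = (Station 1→Station 2) × (Station 1→Station 3) = (24993.3, -18682.5, 53076).
So ∂z/∂x = −n_x/n_z = −0.47090 and ∂z/∂y = −n_y/n_z = 0.35200.
|∇z| = √(a²+b²) = 0.58792, so dip δ = arctan(0.58792) = 30.45°.
True thickness = vertical thickness × cos δ = 24.5 × cos 30.45° = 21.12 m.

21.12 m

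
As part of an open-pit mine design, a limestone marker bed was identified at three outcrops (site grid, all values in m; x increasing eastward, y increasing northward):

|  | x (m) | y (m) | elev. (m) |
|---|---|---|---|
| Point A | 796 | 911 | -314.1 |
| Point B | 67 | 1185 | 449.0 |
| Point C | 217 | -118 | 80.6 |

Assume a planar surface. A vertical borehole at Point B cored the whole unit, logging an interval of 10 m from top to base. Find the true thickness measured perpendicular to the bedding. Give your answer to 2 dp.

Let the plane be z = a·x + b·y + c.
Point B−Point A: −729a + 274b = 763.1;  Point C−Point A: −579a − 1029b = 394.7.
Solving gives a = −0.98304, b = 0.16957.
|∇z| = √(a²+b²) = 0.99756, so dip δ = arctan(0.99756) = 44.93°.
True thickness = vertical thickness × cos δ = 10 × cos 44.93° = 7.08 m.

7.08 m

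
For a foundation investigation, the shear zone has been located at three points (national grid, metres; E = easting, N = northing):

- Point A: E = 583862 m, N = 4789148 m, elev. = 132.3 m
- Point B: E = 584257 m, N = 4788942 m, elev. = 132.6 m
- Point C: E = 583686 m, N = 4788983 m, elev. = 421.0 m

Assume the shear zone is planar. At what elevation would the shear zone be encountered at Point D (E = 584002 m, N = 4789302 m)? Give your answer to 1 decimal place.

Let the plane be z = a·E + b·N + c.
Point B−Point A: 395a − 206b = 0.3;  Point C−Point A: −176a − 165b = 288.7.
Solving gives a = −0.585843578, b = −1.124797153.
Then c = 132.3 − a·583862 − b·4789148 = 5729004.14.
At (584002, 4789302): z = −342133.8 − 5386993.3 + 5729004.14 = -122.9 m.

-122.9 m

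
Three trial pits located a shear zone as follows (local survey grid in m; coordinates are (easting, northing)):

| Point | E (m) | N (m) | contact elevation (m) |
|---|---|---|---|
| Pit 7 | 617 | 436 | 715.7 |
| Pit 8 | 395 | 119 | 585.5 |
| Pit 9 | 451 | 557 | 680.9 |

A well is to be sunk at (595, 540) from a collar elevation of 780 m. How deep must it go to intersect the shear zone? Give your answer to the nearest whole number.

Let the plane be z = a·E + b·N + c.
Pit 8−Pit 7: −222a − 317b = −130.2;  Pit 9−Pit 7: −166a + 121b = −34.8.
Solving gives a = 0.33700, b = 0.17472.
Then c = 715.7 − a·617 − b·436 = 431.59.
At (595, 540): z_contact = 200.5 + 94.3 + 431.59 = 726.5 m.
Depth below ground = 780 − 726.5 = 54 m.

54 m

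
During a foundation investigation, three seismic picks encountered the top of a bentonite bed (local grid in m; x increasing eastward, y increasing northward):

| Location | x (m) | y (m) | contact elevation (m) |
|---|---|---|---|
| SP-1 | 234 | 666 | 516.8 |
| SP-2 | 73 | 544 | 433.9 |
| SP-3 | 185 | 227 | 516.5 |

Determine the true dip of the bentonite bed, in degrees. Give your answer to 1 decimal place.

Two edge vectors: SP-1→SP-2 = (-161, -122, -82.9), SP-1→SP-3 = (-49, -439, -0.3).
Normal n = (SP-1→SP-2) × (SP-1→SP-3) = (-36356.5, 4013.8, 64701).
So ∂z/∂x = −n_x/n_z = 0.56192 and ∂z/∂y = −n_y/n_z = −0.06204.
Gradient magnitude |∇z| = √(a² + b²) = √(0.31575 + 0.00385) = 0.56533.
True dip = arctan(0.56533) = 29.5°, dipping toward W (azimuth ≈ 276°).

29.5°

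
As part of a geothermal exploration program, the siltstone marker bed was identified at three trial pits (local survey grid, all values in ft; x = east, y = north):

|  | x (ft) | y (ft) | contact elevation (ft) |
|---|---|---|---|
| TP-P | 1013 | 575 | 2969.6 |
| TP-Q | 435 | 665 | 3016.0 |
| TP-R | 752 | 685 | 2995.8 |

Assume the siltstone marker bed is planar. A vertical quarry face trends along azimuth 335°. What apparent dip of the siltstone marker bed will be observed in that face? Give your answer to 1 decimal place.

Two edge vectors: TP-P→TP-Q = (-578, 90, 46.4), TP-P→TP-R = (-261, 110, 26.2).
Normal n = (TP-P→TP-Q) × (TP-P→TP-R) = (-2746, 3033.2, -40090).
So ∂z/∂x = −n_x/n_z = −0.06850 and ∂z/∂y = −n_y/n_z = 0.07566.
Unit vector along 335° is (sin 335°, cos 335°) = (-0.4226, 0.9063).
Slope in that direction = a·(-0.4226) + b·(0.9063) = 0.09752.
Apparent dip = arctan|0.09752| = 5.6° (true dip is 5.8°, so apparent ≤ true as expected).

5.6°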